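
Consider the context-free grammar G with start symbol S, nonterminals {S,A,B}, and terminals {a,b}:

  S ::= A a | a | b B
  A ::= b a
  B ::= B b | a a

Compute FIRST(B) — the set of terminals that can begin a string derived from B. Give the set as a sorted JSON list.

Compute FIRST by fixpoint:
iter 1:
  A via A→b a: +{b}
  B via B→a a: +{a}
  S via S→A a: +{b}
  S via S→a: +{a}
  S: {a,b}  A: {b}  B: {a}
iter 2: (no change)
  S: {a,b}  A: {b}  B: {a}

FIRST(B) = ["a"]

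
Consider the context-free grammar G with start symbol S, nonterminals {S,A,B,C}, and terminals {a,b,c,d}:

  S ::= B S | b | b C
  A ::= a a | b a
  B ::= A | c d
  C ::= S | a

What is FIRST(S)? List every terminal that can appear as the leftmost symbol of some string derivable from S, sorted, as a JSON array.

FIRST iteration:
pass 1:
  A via A→a a: +{a}
  A via A→b a: +{b}
  B via B→A: +{a,b}
  B via B→c d: +{c}
  C via C→a: +{a}
  S via S→B S: +{a,b,c}
  FIRST[S]={a,b,c}  FIRST[A]={a,b}  FIRST[B]={a,b,c}  FIRST[C]={a}
pass 2:
  C via C→S: +{b,c}
  FIRST[S]={a,b,c}  FIRST[A]={a,b}  FIRST[B]={a,b,c}  FIRST[C]={a,b,c}
pass 3: (stable)
  FIRST[S]={a,b,c}  FIRST[A]={a,b}  FIRST[B]={a,b,c}  FIRST[C]={a,b,c}

FIRST(S) = ["a", "b", "c"]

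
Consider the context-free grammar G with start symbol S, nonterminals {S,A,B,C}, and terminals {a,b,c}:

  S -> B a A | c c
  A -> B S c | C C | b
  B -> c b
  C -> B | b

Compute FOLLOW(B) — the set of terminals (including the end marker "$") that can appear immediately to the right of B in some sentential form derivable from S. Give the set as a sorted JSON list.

FIRST iteration:
[1]
  A via A→b: +{b}
  B via B→c b: +{c}
  C via C→B: +{c}
  C via C→b: +{b}
  S via S→B a A: +{c}
  S: {c}  A: {b}  B: {c}  C: {b,c}
[2]
  A via A→B S c: +{c}
  S: {c}  A: {b,c}  B: {c}  C: {b,c}
[3] (stable)
  S: {c}  A: {b,c}  B: {c}  C: {b,c}

FOLLOW iteration:
FOLLOW(S) := {$}
pass 1:
  A→B S c: FOLLOW(B) ⊇ FIRST(S) = {c}; new: +{c}
  A→B S c: FOLLOW(S) ⊇ FIRST(c) = {c}; new: +{c}
  A→C C: FOLLOW(C) ⊇ FIRST(C) = {b,c}; new: +{b,c}
  C→B: FOLLOW(B) ⊇ FOLLOW(C) ⊇ {b,c}; new: +{b}
  S→B a A: FOLLOW(B) ⊇ FIRST(a) = {a}; new: +{a}
  S→B a A: FOLLOW(A) ⊇ FOLLOW(S) ⊇ {$,c}; new: +{$,c}
  FOLLOW[S]={$,c}  FOLLOW[A]={$,c}  FOLLOW[B]={a,b,c}  FOLLOW[C]={b,c}
pass 2:
  A→C C: FOLLOW(C) ⊇ FOLLOW(A) ⊇ {$,c}; new: +{$}
  C→B: FOLLOW(B) ⊇ FOLLOW(C) ⊇ {$,b,c}; new: +{$}
  FOLLOW[S]={$,c}  FOLLOW[A]={$,c}  FOLLOW[B]={$,a,b,c}  FOLLOW[C]={$,b,c}
pass 3: — fixpoint
  FOLLOW[S]={$,c}  FOLLOW[A]={$,c}  FOLLOW[B]={$,a,b,c}  FOLLOW[C]={$,b,c}

FOLLOW(B) = ["$", "a", "b", "c"]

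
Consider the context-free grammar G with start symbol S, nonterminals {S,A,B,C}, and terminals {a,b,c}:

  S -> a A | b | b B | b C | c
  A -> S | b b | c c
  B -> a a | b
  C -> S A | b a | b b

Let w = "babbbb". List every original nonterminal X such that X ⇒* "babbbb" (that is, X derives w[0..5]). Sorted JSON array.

CNF form of G:
  S -> T0 A | T1 B | T1 C | b | c
  A -> T0 A | T1 B | T1 C | T1 T1 | T2 T2 | b | c
  B -> T0 T0 | b
  C -> S A | T1 T0 | T1 T1
  T0 -> a
  T1 -> b
  T2 -> c

CYK table (by increasing span) — only the sub-triangle for w[0..5]:
  T[0,0] 'b' = {A,B,S,T1}  orig:{A,B,S}
  T[1,1] 'a' = {T0}  orig:{}
  T[2,2] 'b' = {A,B,S,T1}  orig:{A,B,S}
  T[3,3] 'b' = {A,B,S,T1}  orig:{A,B,S}
  T[4,4] 'b' = {A,B,S,T1}  orig:{A,B,S}
  T[5,5] 'b' = {A,B,S,T1}  orig:{A,B,S}
  T[0,1] 'ba' = {C}
  T[1,2] 'ab' = {A,S}
  T[2,3] 'bb' = {A,C,S}
  T[3,4] 'bb' = {A,C,S}
  T[4,5] 'bb' = {A,C,S}
  T[0,2] 'bab' = {C}
  T[1,3] 'abb' = {A,C,S}
  T[2,4] 'bbb' = {A,C,S}
  T[3,5] 'bbb' = {A,C,S}
  T[0,3] 'babb' = {A,C,S}
  T[1,4] 'abbb' = {A,C,S}
  T[2,5] 'bbbb' = {A,C,S}
  T[0,4] 'babbb' = {A,C,S}
  T[1,5] 'abbbb' = {A,C,S}
  T[0,5] 'babbbb' = {A,C,S}

Original NTs in T[0,5] deriving "babbbb": ["A", "C", "S"]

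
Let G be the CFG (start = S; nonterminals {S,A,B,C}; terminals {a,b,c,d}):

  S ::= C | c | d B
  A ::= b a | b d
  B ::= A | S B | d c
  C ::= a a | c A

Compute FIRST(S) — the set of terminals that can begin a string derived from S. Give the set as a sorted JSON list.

FIRST iteration:
[1]
  A via A→b a: +{b}
  B via B→A: +{b}
  B via B→d c: +{d}
  C via C→a a: +{a}
  C via C→c A: +{c}
  S via S→C: +{a,c}
  S via S→d B: +{d}
  FIRST[S]={a,c,d}  FIRST[A]={b}  FIRST[B]={b,d}  FIRST[C]={a,c}
[2]
  B via B→S B: +{a,c}
  FIRST[S]={a,c,d}  FIRST[A]={b}  FIRST[B]={a,b,c,d}  FIRST[C]={a,c}
[3] done
  FIRST[S]={a,c,d}  FIRST[A]={b}  FIRST[B]={a,b,c,d}  FIRST[C]={a,c}

FIRST(S) = ["a", "c", "d"]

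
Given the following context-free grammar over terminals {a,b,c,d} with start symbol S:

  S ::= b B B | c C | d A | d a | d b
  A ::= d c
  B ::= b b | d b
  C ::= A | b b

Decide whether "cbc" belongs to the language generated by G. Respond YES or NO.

Convert to CNF:
  S -> T0 A | T0 T2 | T0 T3 | T1 C | T2 X4
  A -> T0 T1
  B -> T0 T2 | T2 T2
  C -> T0 T1 | T2 T2
  T0 -> d
  T1 -> c
  T2 -> b
  T3 -> a
  X4 -> B B

CYK table (by increasing span):
  cell(0,0) c: {T1}  orig:{}
  cell(1,1) b: {T2}  orig:{}
  cell(2,2) c: {T1}  orig:{}
  cell(0,1) cb: ∅
  cell(1,2) bc: ∅
  cell(0,2) cbc: ∅

S ∉ T[0,2] ⇒ NO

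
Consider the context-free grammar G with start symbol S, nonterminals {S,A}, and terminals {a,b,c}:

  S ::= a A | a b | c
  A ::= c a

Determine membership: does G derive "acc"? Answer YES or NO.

Convert to CNF:
  S -> T1 A | T1 T2 | c
  A -> T0 T1
  T0 -> c
  T1 -> a
  T2 -> b

CYK table (by increasing span):
  cell(0,0) a: {T1}  orig:{}
  cell(1,1) c: {S,T0}  orig:{S}
  cell(2,2) c: {S,T0}  orig:{S}
  cell(0,1) ac: ∅
  cell(1,2) cc: ∅
  cell(0,2) acc: ∅

S ∉ T[0,2] ⇒ NO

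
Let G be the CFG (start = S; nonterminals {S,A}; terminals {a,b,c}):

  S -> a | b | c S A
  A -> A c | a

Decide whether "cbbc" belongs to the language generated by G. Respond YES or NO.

CNF form of G:
  S -> T0 X1 | a | b
  A -> A T0 | a
  T0 -> c
  X1 -> S A

CYK table (by increasing span):
  cell(0,0) c: {T0}  orig:{}
  cell(1,1) b: {S}
  cell(2,2) b: {S}
  cell(3,3) c: {T0}  orig:{}
  cell(0,1) cb: ∅
  cell(1,2) bb: ∅
  cell(2,3) bc: ∅
  cell(0,2) cbb: ∅
  cell(1,3) bbc: ∅
  cell(0,3) cbbc: ∅

S ∉ T[0,3] ⇒ NO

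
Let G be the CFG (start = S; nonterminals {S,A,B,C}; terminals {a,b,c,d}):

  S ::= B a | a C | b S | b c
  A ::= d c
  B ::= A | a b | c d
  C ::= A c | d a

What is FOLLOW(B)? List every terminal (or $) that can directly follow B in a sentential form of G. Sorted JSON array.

FIRST sets, iterate to fixpoint:
iter 1:
  A via A→d c: +{d}
  B via B→A: +{d}
  B via B→a b: +{a}
  B via B→c d: +{c}
  C via C→A c: +{d}
  S via S→B a: +{a,c,d}
  S via S→b S: +{b}
  FIRST[S]={a,b,c,d}  FIRST[A]={d}  FIRST[B]={a,c,d}  FIRST[C]={d}
iter 2: — fixpoint
  FIRST[S]={a,b,c,d}  FIRST[A]={d}  FIRST[B]={a,c,d}  FIRST[C]={d}

FOLLOW sets:
seed FOLLOW(S) with $
iter 1:
  C→A c: FOLLOW(A) ⊇ FIRST(c) = {c}; new: +{c}
  S→B a: FOLLOW(B) ⊇ FIRST(a) = {a}; new: +{a}
  S→a C: FOLLOW(C) ⊇ FOLLOW(S) ⊇ {$}; new: +{$}
  S: {$}  A: {c}  B: {a}  C: {$}
iter 2:
  B→A: FOLLOW(A) ⊇ FOLLOW(B) ⊇ {a}; new: +{a}
  S: {$}  A: {a,c}  B: {a}  C: {$}
iter 3: — fixpoint
  S: {$}  A: {a,c}  B: {a}  C: {$}

FOLLOW(B) = ["a"]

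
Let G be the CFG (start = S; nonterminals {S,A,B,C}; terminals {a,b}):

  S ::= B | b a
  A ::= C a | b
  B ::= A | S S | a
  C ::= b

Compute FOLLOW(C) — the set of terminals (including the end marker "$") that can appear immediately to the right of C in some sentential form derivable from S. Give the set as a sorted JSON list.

FIRST sets, iterate to fixpoint:
iter 1:
  A via A→b: +{b}
  B via B→A: +{b}
  B via B→a: +{a}
  C via C→b: +{b}
  S via S→B: +{a,b}
  FIRST(S)={a,b}  FIRST(A)={b}  FIRST(B)={a,b}  FIRST(C)={b}
iter 2: — fixpoint
  FIRST(S)={a,b}  FIRST(A)={b}  FIRST(B)={a,b}  FIRST(C)={b}

FOLLOW iteration:
seed FOLLOW(S) with $
iter 1:
  A→C a: FOLLOW(C) ⊇ FIRST(a) = {a}; new: +{a}
  B→S S: FOLLOW(S) ⊇ FIRST(S) = {a,b}; new: +{a,b}
  S→B: FOLLOW(B) ⊇ FOLLOW(S) ⊇ {$,a,b}; new: +{$,a,b}
  FOLLOW(S)={$,a,b}  FOLLOW(A)={}  FOLLOW(B)={$,a,b}  FOLLOW(C)={a}
iter 2:
  B→A: FOLLOW(A) ⊇ FOLLOW(B) ⊇ {$,a,b}; new: +{$,a,b}
  FOLLOW(S)={$,a,b}  FOLLOW(A)={$,a,b}  FOLLOW(B)={$,a,b}  FOLLOW(C)={a}
iter 3: done
  FOLLOW(S)={$,a,b}  FOLLOW(A)={$,a,b}  FOLLOW(B)={$,a,b}  FOLLOW(C)={a}

FOLLOW(C) = ["a"]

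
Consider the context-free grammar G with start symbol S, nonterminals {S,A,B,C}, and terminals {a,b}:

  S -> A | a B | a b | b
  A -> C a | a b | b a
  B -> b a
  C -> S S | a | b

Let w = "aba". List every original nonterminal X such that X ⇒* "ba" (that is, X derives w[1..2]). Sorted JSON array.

CNF form of G:
  S -> C T0 | T0 B | T0 T1 | T1 T0 | b
  A -> C T0 | T0 T1 | T1 T0
  B -> T1 T0
  C -> S S | a | b
  T0 -> a
  T1 -> b

CYK fill, restricted to cells inside w[1..2]:
  T[1,1] 'b' = {C,S,T1}  orig:{C,S}
  T[2,2] 'a' = {C,T0}  orig:{C}
  T[1,2] 'ba' = {A,B,S}

Original NTs in T[1,2] deriving "ba": ["A", "B", "S"]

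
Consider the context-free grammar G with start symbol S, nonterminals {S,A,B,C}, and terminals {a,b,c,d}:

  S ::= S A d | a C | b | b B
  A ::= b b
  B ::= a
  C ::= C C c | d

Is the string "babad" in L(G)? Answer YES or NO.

Convert to CNF:
  S -> S X5 | T0 B | T3 C | b
  A -> T0 T0
  B -> a
  C -> C X4 | d
  T0 -> b
  T1 -> c
  T2 -> d
  T3 -> a
  X4 -> C T1
  X5 -> A T2

CYK fill:
  T[0,0] 'b' = {S,T0}  orig:{S}
  T[1,1] 'a' = {B,T3}  orig:{B}
  T[2,2] 'b' = {S,T0}  orig:{S}
  T[3,3] 'a' = {B,T3}  orig:{B}
  T[4,4] 'd' = {C,T2}  orig:{C}
  T[0,1] 'ba' = {S}
  T[1,2] 'ab' = ∅
  T[2,3] 'ba' = {S}
  T[3,4] 'ad' = {S}
  T[0,2] 'bab' = ∅
  T[1,3] 'aba' = ∅
  T[2,4] 'bad' = ∅
  T[0,3] 'baba' = ∅
  T[1,4] 'abad' = ∅
  T[0,4] 'babad' = ∅

S ∉ T[0,4] ⇒ NO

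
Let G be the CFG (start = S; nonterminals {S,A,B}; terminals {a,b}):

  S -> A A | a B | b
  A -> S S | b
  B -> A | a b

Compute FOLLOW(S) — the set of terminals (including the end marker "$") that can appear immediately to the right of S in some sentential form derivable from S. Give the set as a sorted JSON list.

FIRST iteration:
[1]
  A via A→b: +{b}
  B via B→A: +{b}
  B via B→a b: +{a}
  S via S→A A: +{b}
  S via S→a B: +{a}
  FIRST(S)={a,b}  FIRST(A)={b}  FIRST(B)={a,b}
[2]
  A via A→S S: +{a}
  FIRST(S)={a,b}  FIRST(A)={a,b}  FIRST(B)={a,b}
[3] (stable)
  FIRST(S)={a,b}  FIRST(A)={a,b}  FIRST(B)={a,b}

FOLLOW sets:
FOLLOW(S) := {$}
round 1:
  A→S S: FOLLOW(S) ⊇ FIRST(S) = {a,b}; new: +{a,b}
  S→A A: FOLLOW(A) ⊇ FIRST(A) = {a,b}; new: +{a,b}
  S→A A: FOLLOW(A) ⊇ FOLLOW(S) ⊇ {$,a,b}; new: +{$}
  S→a B: FOLLOW(B) ⊇ FOLLOW(S) ⊇ {$,a,b}; new: +{$,a,b}
  S: {$,a,b}  A: {$,a,b}  B: {$,a,b}
round 2: (stable)
  S: {$,a,b}  A: {$,a,b}  B: {$,a,b}

FOLLOW(S) = ["$", "a", "b"]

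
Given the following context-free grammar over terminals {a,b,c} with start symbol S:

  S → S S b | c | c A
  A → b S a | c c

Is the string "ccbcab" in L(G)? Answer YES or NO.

Convert to CNF:
  S -> S X4 | T2 A | c
  A -> T0 X3 | T2 T2
  T0 -> b
  T1 -> a
  T2 -> c
  X3 -> S T1
  X4 -> S T0

Fill CYK table bottom-up:
  T[0,0] 'c' = {S,T2}  orig:{S}
  T[1,1] 'c' = {S,T2}  orig:{S}
  T[2,2] 'b' = {T0}  orig:{}
  T[3,3] 'c' = {S,T2}  orig:{S}
  T[4,4] 'a' = {T1}  orig:{}
  T[5,5] 'b' = {T0}  orig:{}
  T[0,1] 'cc' = {A}
  T[1,2] 'cb' = {X4}  orig:{}
  T[2,3] 'bc' = ∅
  T[3,4] 'ca' = {X3}  orig:{}
  T[4,5] 'ab' = ∅
  T[0,2] 'ccb' = {S}
  T[1,3] 'cbc' = ∅
  T[2,4] 'bca' = {A}
  T[3,5] 'cab' = ∅
  T[0,3] 'ccbc' = ∅
  T[1,4] 'cbca' = {S}
  T[2,5] 'bcab' = ∅
  T[0,4] 'ccbca' = ∅
  T[1,5] 'cbcab' = {X4}  orig:{}
  T[0,5] 'ccbcab' = {S}

S ∈ T[0,5] ⇒ YES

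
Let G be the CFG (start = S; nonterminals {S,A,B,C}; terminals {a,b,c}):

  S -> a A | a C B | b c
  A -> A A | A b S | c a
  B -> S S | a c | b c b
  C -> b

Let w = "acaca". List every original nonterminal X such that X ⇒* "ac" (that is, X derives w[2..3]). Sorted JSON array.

Convert to CNF:
  S -> T0 T1 | T2 A | T2 X5
  A -> A A | A X3 | T1 T2
  B -> S S | T0 X4 | T2 T1
  C -> b
  T0 -> b
  T1 -> c
  T2 -> a
  X3 -> T0 S
  X4 -> T1 T0
  X5 -> C B

Fill CYK table bottom-up — only the sub-triangle for w[2..3]:
  cell(2,2) a: {T2}  orig:{}
  cell(3,3) c: {T1}  orig:{}
  cell(2,3) ac: {B}

Original NTs in T[2,3] deriving "ac": ["B"]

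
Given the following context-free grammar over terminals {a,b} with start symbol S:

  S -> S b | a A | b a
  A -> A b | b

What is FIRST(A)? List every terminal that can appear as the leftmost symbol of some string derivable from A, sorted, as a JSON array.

FIRST sets, iterate to fixpoint:
pass 1:
  A via A→b: +{b}
  S via S→a A: +{a}
  S via S→b a: +{b}
  FIRST(S)={a,b}  FIRST(A)={b}
pass 2: (no change)
  FIRST(S)={a,b}  FIRST(A)={b}

FIRST(A) = ["b"]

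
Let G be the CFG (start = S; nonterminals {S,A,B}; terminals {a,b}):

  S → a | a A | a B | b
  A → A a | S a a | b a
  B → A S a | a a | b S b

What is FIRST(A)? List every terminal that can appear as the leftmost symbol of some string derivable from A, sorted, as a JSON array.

Compute FIRST by fixpoint:
iter 1:
  A via A→b a: +{b}
  B via B→A S a: +{b}
  B via B→a a: +{a}
  S via S→a: +{a}
  S via S→b: +{b}
  FIRST(S)={a,b}  FIRST(A)={b}  FIRST(B)={a,b}
iter 2:
  A via A→S a a: +{a}
  FIRST(S)={a,b}  FIRST(A)={a,b}  FIRST(B)={a,b}
iter 3: (stable)
  FIRST(S)={a,b}  FIRST(A)={a,b}  FIRST(B)={a,b}

FIRST(A) = ["a", "b"]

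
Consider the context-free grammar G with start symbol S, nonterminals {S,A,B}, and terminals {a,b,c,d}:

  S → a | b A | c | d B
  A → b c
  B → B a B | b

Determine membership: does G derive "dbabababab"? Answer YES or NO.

Convert to CNF:
  S -> T0 A | T3 B | a | c
  A -> T0 T1
  B -> B X4 | b
  T0 -> b
  T1 -> c
  T2 -> a
  T3 -> d
  X4 -> T2 B

Fill CYK table bottom-up:
  cell(0,0) d: {T3}  orig:{}
  cell(1,1) b: {B,T0}  orig:{B}
  cell(2,2) a: {S,T2}  orig:{S}
  cell(3,3) b: {B,T0}  orig:{B}
  cell(4,4) a: {S,T2}  orig:{S}
  cell(5,5) b: {B,T0}  orig:{B}
  cell(6,6) a: {S,T2}  orig:{S}
  cell(7,7) b: {B,T0}  orig:{B}
  cell(8,8) a: {S,T2}  orig:{S}
  cell(9,9) b: {B,T0}  orig:{B}
  cell(0,1) db: {S}
  cell(1,2) ba: ∅
  cell(2,3) ab: {X4}  orig:{}
  cell(3,4) ba: ∅
  cell(4,5) ab: {X4}  orig:{}
  cell(5,6) ba: ∅
  cell(6,7) ab: {X4}  orig:{}
  cell(7,8) ba: ∅
  cell(8,9) ab: {X4}  orig:{}
  cell(0,2) dba: ∅
  cell(1,3) bab: {B}
  cell(2,4) aba: ∅
  cell(3,5) bab: {B}
  cell(4,6) aba: ∅
  cell(5,7) bab: {B}
  cell(6,8) aba: ∅
  cell(7,9) bab: {B}
  cell(0,3) dbab: {S}
  cell(1,4) baba: ∅
  cell(2,5) abab: {X4}  orig:{}
  cell(3,6) baba: ∅
  cell(4,7) abab: {X4}  orig:{}
  cell(5,8) baba: ∅
  cell(6,9) abab: {X4}  orig:{}
  cell(0,4) dbaba: ∅
  cell(1,5) babab: {B}
  cell(2,6) ababa: ∅
  cell(3,7) babab: {B}
  cell(4,8) ababa: ∅
  cell(5,9) babab: {B}
  cell(0,5) dbabab: {S}
  cell(1,6) bababa: ∅
  cell(2,7) ababab: {X4}  orig:{}
  cell(3,8) bababa: ∅
  cell(4,9) ababab: {X4}  orig:{}
  cell(0,6) dbababa: ∅
  cell(1,7) bababab: {B}
  cell(2,8) abababa: ∅
  cell(3,9) bababab: {B}
  cell(0,7) dbababab: {S}
  cell(1,8) babababa: ∅
  cell(2,9) abababab: {X4}  orig:{}
  cell(0,8) dbabababa: ∅
  cell(1,9) babababab: {B}
  cell(0,9) dbabababab: {S}

S ∈ T[0,9] ⇒ YES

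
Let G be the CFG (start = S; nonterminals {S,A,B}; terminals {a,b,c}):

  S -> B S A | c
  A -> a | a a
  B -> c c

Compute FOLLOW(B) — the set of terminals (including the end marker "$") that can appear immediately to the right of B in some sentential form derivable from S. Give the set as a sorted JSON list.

FIRST sets, iterate to fixpoint:
round 1:
  A via A→a: +{a}
  B via B→c c: +{c}
  S via S→B S A: +{c}
  FIRST(S)={c}  FIRST(A)={a}  FIRST(B)={c}
round 2: done
  FIRST(S)={c}  FIRST(A)={a}  FIRST(B)={c}

FOLLOW sets:
FOLLOW(S) := {$}
pass 1:
  S→B S A: FOLLOW(B) ⊇ FIRST(S) = {c}; new: +{c}
  S→B S A: FOLLOW(S) ⊇ FIRST(A) = {a}; new: +{a}
  S→B S A: FOLLOW(A) ⊇ FOLLOW(S) ⊇ {$,a}; new: +{$,a}
  S: {$,a}  A: {$,a}  B: {c}
pass 2: — fixpoint
  S: {$,a}  A: {$,a}  B: {c}

FOLLOW(B) = ["c"]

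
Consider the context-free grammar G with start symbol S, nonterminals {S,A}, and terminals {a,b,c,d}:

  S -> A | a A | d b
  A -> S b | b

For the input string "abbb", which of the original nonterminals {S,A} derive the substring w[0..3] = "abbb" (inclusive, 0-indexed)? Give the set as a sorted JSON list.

Convert to CNF:
  S -> S T0 | T1 A | T2 T0 | b
  A -> S T0 | b
  T0 -> b
  T1 -> a
  T2 -> d

CYK fill, restricted to cells inside w[0..3]:
  [0..0]={T1}  "a"  orig:{}
  [1..1]={A,S,T0}  "b"  orig:{A,S}
  [2..2]={A,S,T0}  "b"  orig:{A,S}
  [3..3]={A,S,T0}  "b"  orig:{A,S}
  [0..1]={S}  "ab"
  [1..2]={A,S}  "bb"
  [2..3]={A,S}  "bb"
  [0..2]={A,S}  "abb"
  [1..3]={A,S}  "bbb"
  [0..3]={A,S}  "abbb"

Original NTs in T[0,3] deriving "abbb": ["A", "S"]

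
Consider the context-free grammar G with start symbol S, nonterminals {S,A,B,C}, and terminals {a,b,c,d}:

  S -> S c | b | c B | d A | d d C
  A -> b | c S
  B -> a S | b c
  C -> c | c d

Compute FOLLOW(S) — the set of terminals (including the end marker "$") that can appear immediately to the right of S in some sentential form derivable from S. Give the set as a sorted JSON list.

FIRST sets, iterate to fixpoint:
iter 1:
  A via A→b: +{b}
  A via A→c S: +{c}
  B via B→a S: +{a}
  B via B→b c: +{b}
  C via C→c: +{c}
  S via S→b: +{b}
  S via S→c B: +{c}
  S via S→d A: +{d}
  S: {b,c,d}  A: {b,c}  B: {a,b}  C: {c}
iter 2: (no change)
  S: {b,c,d}  A: {b,c}  B: {a,b}  C: {c}

FOLLOW sets:
initialize: $ ∈ FOLLOW(S)
iter 1:
  S→S c: FOLLOW(S) ⊇ FIRST(c) = {c}; new: +{c}
  S→c B: FOLLOW(B) ⊇ FOLLOW(S) ⊇ {$,c}; new: +{$,c}
  S→d A: FOLLOW(A) ⊇ FOLLOW(S) ⊇ {$,c}; new: +{$,c}
  S→d d C: FOLLOW(C) ⊇ FOLLOW(S) ⊇ {$,c}; new: +{$,c}
  S: {$,c}  A: {$,c}  B: {$,c}  C: {$,c}
iter 2: (stable)
  S: {$,c}  A: {$,c}  B: {$,c}  C: {$,c}

FOLLOW(S) = ["$", "c"]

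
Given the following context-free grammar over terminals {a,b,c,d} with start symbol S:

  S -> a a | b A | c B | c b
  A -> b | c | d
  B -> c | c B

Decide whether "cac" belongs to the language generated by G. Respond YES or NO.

CNF form of G:
  S -> T0 B | T0 T2 | T1 T1 | T2 A
  A -> b | c | d
  B -> T0 B | c
  T0 -> c
  T1 -> a
  T2 -> b

Fill CYK table bottom-up:
  cell(0,0) c: {A,B,T0}  orig:{A,B}
  cell(1,1) a: {T1}  orig:{}
  cell(2,2) c: {A,B,T0}  orig:{A,B}
  cell(0,1) ca: ∅
  cell(1,2) ac: ∅
  cell(0,2) cac: ∅

S ∉ T[0,2] ⇒ NO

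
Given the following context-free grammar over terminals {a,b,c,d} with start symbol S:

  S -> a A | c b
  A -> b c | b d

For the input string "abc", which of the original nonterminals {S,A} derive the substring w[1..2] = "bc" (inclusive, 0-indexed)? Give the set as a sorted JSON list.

Convert to CNF:
  S -> T1 T0 | T3 A
  A -> T0 T1 | T0 T2
  T0 -> b
  T1 -> c
  T2 -> d
  T3 -> a

CYK table (by increasing span), restricted to cells inside w[1..2]:
  T[1,1] 'b' = {T0}  orig:{}
  T[2,2] 'c' = {T1}  orig:{}
  T[1,2] 'bc' = {A}

Original NTs in T[1,2] deriving "bc": ["A"]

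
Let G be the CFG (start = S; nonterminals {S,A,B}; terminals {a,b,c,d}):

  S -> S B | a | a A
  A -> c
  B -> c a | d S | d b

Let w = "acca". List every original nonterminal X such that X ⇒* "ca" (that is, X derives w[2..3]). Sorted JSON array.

CNF form of G:
  S -> S B | T1 A | a
  A -> c
  B -> T0 T1 | T2 S | T2 T3
  T0 -> c
  T1 -> a
  T2 -> d
  T3 -> b

Fill CYK table bottom-up — only the sub-triangle for w[2..3]:
  T[2,2] 'c' = {A,T0}  orig:{A}
  T[3,3] 'a' = {S,T1}  orig:{S}
  T[2,3] 'ca' = {B}

Original NTs in T[2,3] deriving "ca": ["B"]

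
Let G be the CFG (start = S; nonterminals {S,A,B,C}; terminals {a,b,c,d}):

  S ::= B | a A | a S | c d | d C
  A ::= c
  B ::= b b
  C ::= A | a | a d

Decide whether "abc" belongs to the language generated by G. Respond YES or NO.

CNF form of G:
  S -> T0 T0 | T1 A | T1 S | T2 C | T3 T2
  A -> c
  B -> T0 T0
  C -> T1 T2 | a | c
  T0 -> b
  T1 -> a
  T2 -> d
  T3 -> c

CYK table (by increasing span):
  T[0,0] 'a' = {C,T1}  orig:{C}
  T[1,1] 'b' = {T0}  orig:{}
  T[2,2] 'c' = {A,C,T3}  orig:{A,C}
  T[0,1] 'ab' = ∅
  T[1,2] 'bc' = ∅
  T[0,2] 'abc' = ∅

S ∉ T[0,2] ⇒ NO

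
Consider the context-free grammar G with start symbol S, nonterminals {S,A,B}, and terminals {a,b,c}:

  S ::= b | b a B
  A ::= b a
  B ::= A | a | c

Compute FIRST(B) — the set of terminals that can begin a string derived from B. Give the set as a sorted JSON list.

Compute FIRST by fixpoint:
pass 1:
  A via A→b a: +{b}
  B via B→A: +{b}
  B via B→a: +{a}
  B via B→c: +{c}
  S via S→b: +{b}
  FIRST(S)={b}  FIRST(A)={b}  FIRST(B)={a,b,c}
pass 2: — fixpoint
  FIRST(S)={b}  FIRST(A)={b}  FIRST(B)={a,b,c}

FIRST(B) = ["a", "b", "c"]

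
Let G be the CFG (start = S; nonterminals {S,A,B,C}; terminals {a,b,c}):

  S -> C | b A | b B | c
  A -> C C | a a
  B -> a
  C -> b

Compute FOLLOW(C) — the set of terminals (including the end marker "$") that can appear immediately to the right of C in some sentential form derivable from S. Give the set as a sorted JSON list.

FIRST sets, iterate to fixpoint:
round 1:
  A via A→a a: +{a}
  B via B→a: +{a}
  C via C→b: +{b}
  S via S→C: +{b}
  S via S→c: +{c}
  S: {b,c}  A: {a}  B: {a}  C: {b}
round 2:
  A via A→C C: +{b}
  S: {b,c}  A: {a,b}  B: {a}  C: {b}
round 3: — fixpoint
  S: {b,c}  A: {a,b}  B: {a}  C: {b}

Compute FOLLOW by fixpoint:
FOLLOW(S) := {$}
round 1:
  A→C C: FOLLOW(C) ⊇ FIRST(C) = {b}; new: +{b}
  S→C: FOLLOW(C) ⊇ FOLLOW(S) ⊇ {$}; new: +{$}
  S→b A: FOLLOW(A) ⊇ FOLLOW(S) ⊇ {$}; new: +{$}
  S→b B: FOLLOW(B) ⊇ FOLLOW(S) ⊇ {$}; new: +{$}
  FOLLOW[S]={$}  FOLLOW[A]={$}  FOLLOW[B]={$}  FOLLOW[C]={$,b}
round 2: (no change)
  FOLLOW[S]={$}  FOLLOW[A]={$}  FOLLOW[B]={$}  FOLLOW[C]={$,b}

FOLLOW(C) = ["$", "b"]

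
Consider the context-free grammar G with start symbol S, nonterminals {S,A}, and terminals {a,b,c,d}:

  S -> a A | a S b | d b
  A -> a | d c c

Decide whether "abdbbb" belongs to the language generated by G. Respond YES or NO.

Convert to CNF:
  S -> T0 T3 | T2 A | T2 X5
  A -> T0 X4 | a
  T0 -> d
  T1 -> c
  T2 -> a
  T3 -> b
  X4 -> T1 T1
  X5 -> S T3

CYK table (by increasing span):
  cell(0,0) a: {A,T2}  orig:{A}
  cell(1,1) b: {T3}  orig:{}
  cell(2,2) d: {T0}  orig:{}
  cell(3,3) b: {T3}  orig:{}
  cell(4,4) b: {T3}  orig:{}
  cell(5,5) b: {T3}  orig:{}
  cell(0,1) ab: ∅
  cell(1,2) bd: ∅
  cell(2,3) db: {S}
  cell(3,4) bb: ∅
  cell(4,5) bb: ∅
  cell(0,2) abd: ∅
  cell(1,3) bdb: ∅
  cell(2,4) dbb: {X5}  orig:{}
  cell(3,5) bbb: ∅
  cell(0,3) abdb: ∅
  cell(1,4) bdbb: ∅
  cell(2,5) dbbb: ∅
  cell(0,4) abdbb: ∅
  cell(1,5) bdbbb: ∅
  cell(0,5) abdbbb: ∅

S ∉ T[0,5] ⇒ NO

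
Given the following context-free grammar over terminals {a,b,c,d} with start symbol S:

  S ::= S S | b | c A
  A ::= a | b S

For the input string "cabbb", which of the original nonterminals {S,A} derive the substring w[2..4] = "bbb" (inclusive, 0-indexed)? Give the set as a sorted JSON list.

CNF form of G:
  S -> S S | T1 A | b
  A -> T0 S | a
  T0 -> b
  T1 -> c

Fill CYK table bottom-up — only the sub-triangle for w[2..4]:
  [2..2]={S,T0}  "b"  orig:{S}
  [3..3]={S,T0}  "b"  orig:{S}
  [4..4]={S,T0}  "b"  orig:{S}
  [2..3]={A,S}  "bb"
  [3..4]={A,S}  "bb"
  [2..4]={A,S}  "bbb"

Original NTs in T[2,4] deriving "bbb": ["A", "S"]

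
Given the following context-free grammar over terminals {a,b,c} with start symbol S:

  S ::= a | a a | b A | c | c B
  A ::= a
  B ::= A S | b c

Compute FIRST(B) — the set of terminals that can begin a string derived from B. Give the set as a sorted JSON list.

FIRST sets, iterate to fixpoint:
[1]
  A via A→a: +{a}
  B via B→A S: +{a}
  B via B→b c: +{b}
  S via S→a: +{a}
  S via S→b A: +{b}
  S via S→c: +{c}
  FIRST[S]={a,b,c}  FIRST[A]={a}  FIRST[B]={a,b}
[2] — fixpoint
  FIRST[S]={a,b,c}  FIRST[A]={a}  FIRST[B]={a,b}

FIRST(B) = ["a", "b"]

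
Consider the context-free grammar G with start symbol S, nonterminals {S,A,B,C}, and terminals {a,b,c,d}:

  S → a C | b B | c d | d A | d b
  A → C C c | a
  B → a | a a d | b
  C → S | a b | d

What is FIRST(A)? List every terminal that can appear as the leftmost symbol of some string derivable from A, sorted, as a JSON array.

Compute FIRST by fixpoint:
round 1:
  A via A→a: +{a}
  B via B→a: +{a}
  B via B→b: +{b}
  C via C→a b: +{a}
  C via C→d: +{d}
  S via S→a C: +{a}
  S via S→b B: +{b}
  S via S→c d: +{c}
  S via S→d A: +{d}
  FIRST(S)={a,b,c,d}  FIRST(A)={a}  FIRST(B)={a,b}  FIRST(C)={a,d}
round 2:
  A via A→C C c: +{d}
  C via C→S: +{b,c}
  FIRST(S)={a,b,c,d}  FIRST(A)={a,d}  FIRST(B)={a,b}  FIRST(C)={a,b,c,d}
round 3:
  A via A→C C c: +{b,c}
  FIRST(S)={a,b,c,d}  FIRST(A)={a,b,c,d}  FIRST(B)={a,b}  FIRST(C)={a,b,c,d}
round 4: (no change)
  FIRST(S)={a,b,c,d}  FIRST(A)={a,b,c,d}  FIRST(B)={a,b}  FIRST(C)={a,b,c,d}

FIRST(A) = ["a", "b", "c", "d"]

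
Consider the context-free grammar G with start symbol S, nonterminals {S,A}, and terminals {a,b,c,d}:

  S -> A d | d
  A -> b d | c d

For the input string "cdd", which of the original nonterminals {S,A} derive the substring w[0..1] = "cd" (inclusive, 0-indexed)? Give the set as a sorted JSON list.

Convert to CNF:
  S -> A T1 | d
  A -> T0 T1 | T2 T1
  T0 -> b
  T1 -> d
  T2 -> c

Fill CYK table bottom-up (cells [i..j] with 0 ≤ i ≤ j ≤ 1 only):
  T[0,0] 'c' = {T2}  orig:{}
  T[1,1] 'd' = {S,T1}  orig:{S}
  T[0,1] 'cd' = {A}

Original NTs in T[0,1] deriving "cd": ["A"]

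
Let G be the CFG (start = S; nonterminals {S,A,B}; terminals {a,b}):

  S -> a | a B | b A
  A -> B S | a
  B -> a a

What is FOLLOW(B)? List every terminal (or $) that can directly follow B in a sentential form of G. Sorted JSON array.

FIRST sets, iterate to fixpoint:
[1]
  A via A→a: +{a}
  B via B→a a: +{a}
  S via S→a: +{a}
  S via S→b A: +{b}
  S: {a,b}  A: {a}  B: {a}
[2] (no change)
  S: {a,b}  A: {a}  B: {a}

FOLLOW sets:
seed FOLLOW(S) with $
[1]
  A→B S: FOLLOW(B) ⊇ FIRST(S) = {a,b}; new: +{a,b}
  S→a B: FOLLOW(B) ⊇ FOLLOW(S) ⊇ {$}; new: +{$}
  S→b A: FOLLOW(A) ⊇ FOLLOW(S) ⊇ {$}; new: +{$}
  S: {$}  A: {$}  B: {$,a,b}
[2] done
  S: {$}  A: {$}  B: {$,a,b}

FOLLOW(B) = ["$", "a", "b"]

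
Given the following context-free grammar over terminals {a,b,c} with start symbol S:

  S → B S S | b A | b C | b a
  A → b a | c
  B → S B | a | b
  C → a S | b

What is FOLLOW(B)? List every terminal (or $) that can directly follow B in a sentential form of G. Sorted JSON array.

Compute FIRST by fixpoint:
iter 1:
  A via A→b a: +{b}
  A via A→c: +{c}
  B via B→a: +{a}
  B via B→b: +{b}
  C via C→a S: +{a}
  C via C→b: +{b}
  S via S→B S S: +{a,b}
  FIRST(S)={a,b}  FIRST(A)={b,c}  FIRST(B)={a,b}  FIRST(C)={a,b}
iter 2: — fixpoint
  FIRST(S)={a,b}  FIRST(A)={b,c}  FIRST(B)={a,b}  FIRST(C)={a,b}

FOLLOW iteration:
initialize: $ ∈ FOLLOW(S)
pass 1:
  B→S B: FOLLOW(S) ⊇ FIRST(B) = {a,b}; new: +{a,b}
  S→B S S: FOLLOW(B) ⊇ FIRST(S) = {a,b}; new: +{a,b}
  S→b A: FOLLOW(A) ⊇ FOLLOW(S) ⊇ {$,a,b}; new: +{$,a,b}
  S→b C: FOLLOW(C) ⊇ FOLLOW(S) ⊇ {$,a,b}; new: +{$,a,b}
  FOLLOW(S)={$,a,b}  FOLLOW(A)={$,a,b}  FOLLOW(B)={a,b}  FOLLOW(C)={$,a,b}
pass 2: done
  FOLLOW(S)={$,a,b}  FOLLOW(A)={$,a,b}  FOLLOW(B)={a,b}  FOLLOW(C)={$,a,b}

FOLLOW(B) = ["a", "b"]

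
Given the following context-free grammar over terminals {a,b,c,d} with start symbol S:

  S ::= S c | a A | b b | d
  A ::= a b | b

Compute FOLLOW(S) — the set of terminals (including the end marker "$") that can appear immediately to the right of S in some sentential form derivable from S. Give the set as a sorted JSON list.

FIRST sets, iterate to fixpoint:
[1]
  A via A→a b: +{a}
  A via A→b: +{b}
  S via S→a A: +{a}
  S via S→b b: +{b}
  S via S→d: +{d}
  FIRST(S)={a,b,d}  FIRST(A)={a,b}
[2] (no change)
  FIRST(S)={a,b,d}  FIRST(A)={a,b}

Compute FOLLOW by fixpoint:
initialize: $ ∈ FOLLOW(S)
iter 1:
  S→S c: FOLLOW(S) ⊇ FIRST(c) = {c}; new: +{c}
  S→a A: FOLLOW(A) ⊇ FOLLOW(S) ⊇ {$,c}; new: +{$,c}
  FOLLOW(S)={$,c}  FOLLOW(A)={$,c}
iter 2: done
  FOLLOW(S)={$,c}  FOLLOW(A)={$,c}

FOLLOW(S) = ["$", "c"]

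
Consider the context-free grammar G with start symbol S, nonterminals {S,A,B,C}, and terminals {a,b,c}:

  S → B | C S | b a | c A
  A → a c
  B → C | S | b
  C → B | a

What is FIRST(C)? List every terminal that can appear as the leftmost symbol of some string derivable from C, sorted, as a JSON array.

Compute FIRST by fixpoint:
round 1:
  A via A→a c: +{a}
  B via B→b: +{b}
  C via C→B: +{b}
  C via C→a: +{a}
  S via S→B: +{b}
  S via S→C S: +{a}
  S via S→c A: +{c}
  FIRST[S]={a,b,c}  FIRST[A]={a}  FIRST[B]={b}  FIRST[C]={a,b}
round 2:
  B via B→C: +{a}
  B via B→S: +{c}
  C via C→B: +{c}
  FIRST[S]={a,b,c}  FIRST[A]={a}  FIRST[B]={a,b,c}  FIRST[C]={a,b,c}
round 3: (no change)
  FIRST[S]={a,b,c}  FIRST[A]={a}  FIRST[B]={a,b,c}  FIRST[C]={a,b,c}

FIRST(C) = ["a", "b", "c"]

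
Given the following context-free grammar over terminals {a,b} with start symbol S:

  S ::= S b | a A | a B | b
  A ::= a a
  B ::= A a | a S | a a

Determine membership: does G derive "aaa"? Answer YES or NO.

CNF form of G:
  S -> S T1 | T0 A | T0 B | b
  A -> T0 T0
  B -> A T0 | T0 S | T0 T0
  T0 -> a
  T1 -> b

Fill CYK table bottom-up:
  [0..0]={T0}  "a"  orig:{}
  [1..1]={T0}  "a"  orig:{}
  [2..2]={T0}  "a"  orig:{}
  [0..1]={A,B}  "aa"
  [1..2]={A,B}  "aa"
  [0..2]={B,S}  "aaa"

S ∈ T[0,2] ⇒ YES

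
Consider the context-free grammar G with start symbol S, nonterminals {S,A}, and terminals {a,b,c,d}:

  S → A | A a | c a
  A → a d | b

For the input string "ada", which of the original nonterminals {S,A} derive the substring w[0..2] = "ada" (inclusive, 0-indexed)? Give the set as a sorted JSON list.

Convert to CNF:
  S -> A T0 | T0 T1 | T2 T0 | b
  A -> T0 T1 | b
  T0 -> a
  T1 -> d
  T2 -> c

CYK table (by increasing span) (cells [i..j] with 0 ≤ i ≤ j ≤ 2 only):
  cell(0,0) a: {T0}  orig:{}
  cell(1,1) d: {T1}  orig:{}
  cell(2,2) a: {T0}  orig:{}
  cell(0,1) ad: {A,S}
  cell(1,2) da: ∅
  cell(0,2) ada: {S}

Original NTs in T[0,2] deriving "ada": ["S"]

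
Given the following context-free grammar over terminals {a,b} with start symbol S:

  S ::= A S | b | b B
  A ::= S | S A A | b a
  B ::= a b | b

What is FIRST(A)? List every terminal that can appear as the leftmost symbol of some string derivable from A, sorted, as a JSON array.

FIRST iteration:
pass 1:
  A via A→b a: +{b}
  B via B→a b: +{a}
  B via B→b: +{b}
  S via S→A S: +{b}
  S: {b}  A: {b}  B: {a,b}
pass 2: (no change)
  S: {b}  A: {b}  B: {a,b}

FIRST(A) = ["b"]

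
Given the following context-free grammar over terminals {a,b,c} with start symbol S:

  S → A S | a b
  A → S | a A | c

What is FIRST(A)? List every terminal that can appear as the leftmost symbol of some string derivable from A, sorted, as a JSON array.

FIRST sets, iterate to fixpoint:
iter 1:
  A via A→a A: +{a}
  A via A→c: +{c}
  S via S→A S: +{a,c}
  FIRST(S)={a,c}  FIRST(A)={a,c}
iter 2: (stable)
  FIRST(S)={a,c}  FIRST(A)={a,c}

FIRST(A) = ["a", "c"]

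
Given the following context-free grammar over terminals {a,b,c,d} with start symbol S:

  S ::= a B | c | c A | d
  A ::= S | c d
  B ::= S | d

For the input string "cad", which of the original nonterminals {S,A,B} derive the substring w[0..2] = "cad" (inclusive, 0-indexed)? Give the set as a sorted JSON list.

Convert to CNF:
  S -> T0 B | T1 A | c | d
  A -> T0 B | T1 A | T1 T2 | c | d
  B -> T0 B | T1 A | c | d
  T0 -> a
  T1 -> c
  T2 -> d

CYK table (by increasing span), restricted to cells inside w[0..2]:
  [0..0]={A,B,S,T1}  "c"  orig:{A,B,S}
  [1..1]={T0}  "a"  orig:{}
  [2..2]={A,B,S,T2}  "d"  orig:{A,B,S}
  [0..1]=∅  "ca"
  [1..2]={A,B,S}  "ad"
  [0..2]={A,B,S}  "cad"

Original NTs in T[0,2] deriving "cad": ["A", "B", "S"]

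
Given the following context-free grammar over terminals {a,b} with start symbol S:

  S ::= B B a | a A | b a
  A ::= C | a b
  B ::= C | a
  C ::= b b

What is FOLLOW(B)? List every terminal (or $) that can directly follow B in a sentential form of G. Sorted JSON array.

FIRST iteration:
round 1:
  A via A→a b: +{a}
  B via B→a: +{a}
  C via C→b b: +{b}
  S via S→B B a: +{a}
  S via S→b a: +{b}
  S: {a,b}  A: {a}  B: {a}  C: {b}
round 2:
  A via A→C: +{b}
  B via B→C: +{b}
  S: {a,b}  A: {a,b}  B: {a,b}  C: {b}
round 3: — fixpoint
  S: {a,b}  A: {a,b}  B: {a,b}  C: {b}

FOLLOW iteration:
initialize: $ ∈ FOLLOW(S)
pass 1:
  S→B B a: FOLLOW(B) ⊇ FIRST(B) = {a,b}; new: +{a,b}
  S→a A: FOLLOW(A) ⊇ FOLLOW(S) ⊇ {$}; new: +{$}
  S: {$}  A: {$}  B: {a,b}  C: {}
pass 2:
  A→C: FOLLOW(C) ⊇ FOLLOW(A) ⊇ {$}; new: +{$}
  B→C: FOLLOW(C) ⊇ FOLLOW(B) ⊇ {a,b}; new: +{a,b}
  S: {$}  A: {$}  B: {a,b}  C: {$,a,b}
pass 3: done
  S: {$}  A: {$}  B: {a,b}  C: {$,a,b}

FOLLOW(B) = ["a", "b"]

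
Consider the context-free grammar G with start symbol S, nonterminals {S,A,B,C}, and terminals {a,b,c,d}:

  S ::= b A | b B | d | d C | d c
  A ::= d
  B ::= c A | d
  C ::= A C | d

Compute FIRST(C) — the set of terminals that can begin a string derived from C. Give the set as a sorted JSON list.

FIRST iteration:
round 1:
  A via A→d: +{d}
  B via B→c A: +{c}
  B via B→d: +{d}
  C via C→A C: +{d}
  S via S→b A: +{b}
  S via S→d: +{d}
  FIRST(S)={b,d}  FIRST(A)={d}  FIRST(B)={c,d}  FIRST(C)={d}
round 2: — fixpoint
  FIRST(S)={b,d}  FIRST(A)={d}  FIRST(B)={c,d}  FIRST(C)={d}

FIRST(C) = ["d"]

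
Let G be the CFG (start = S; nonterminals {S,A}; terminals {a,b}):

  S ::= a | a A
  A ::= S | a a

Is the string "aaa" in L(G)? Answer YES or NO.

CNF form of G:
  S -> T0 A | a
  A -> T0 A | T0 T0 | a
  T0 -> a

CYK table (by increasing span):
  T[0,0] 'a' = {A,S,T0}  orig:{A,S}
  T[1,1] 'a' = {A,S,T0}  orig:{A,S}
  T[2,2] 'a' = {A,S,T0}  orig:{A,S}
  T[0,1] 'aa' = {A,S}
  T[1,2] 'aa' = {A,S}
  T[0,2] 'aaa' = {A,S}

S ∈ T[0,2] ⇒ YES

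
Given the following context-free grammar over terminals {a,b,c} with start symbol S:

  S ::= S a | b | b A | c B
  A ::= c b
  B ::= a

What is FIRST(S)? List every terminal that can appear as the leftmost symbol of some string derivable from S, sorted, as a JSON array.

Compute FIRST by fixpoint:
[1]
  A via A→c b: +{c}
  B via B→a: +{a}
  S via S→b: +{b}
  S via S→c B: +{c}
  S: {b,c}  A: {c}  B: {a}
[2] — fixpoint
  S: {b,c}  A: {c}  B: {a}

FIRST(S) = ["b", "c"]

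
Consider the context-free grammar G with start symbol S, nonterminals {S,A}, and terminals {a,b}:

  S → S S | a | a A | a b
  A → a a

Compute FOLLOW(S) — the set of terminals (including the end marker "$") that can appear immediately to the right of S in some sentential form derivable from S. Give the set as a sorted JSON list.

FIRST sets, iterate to fixpoint:
pass 1:
  A via A→a a: +{a}
  S via S→a: +{a}
  FIRST(S)={a}  FIRST(A)={a}
pass 2: (stable)
  FIRST(S)={a}  FIRST(A)={a}

Compute FOLLOW by fixpoint:
seed FOLLOW(S) with $
pass 1:
  S→S S: FOLLOW(S) ⊇ FIRST(S) = {a}; new: +{a}
  S→a A: FOLLOW(A) ⊇ FOLLOW(S) ⊇ {$,a}; new: +{$,a}
  FOLLOW[S]={$,a}  FOLLOW[A]={$,a}
pass 2: done
  FOLLOW[S]={$,a}  FOLLOW[A]={$,a}

FOLLOW(S) = ["$", "a"]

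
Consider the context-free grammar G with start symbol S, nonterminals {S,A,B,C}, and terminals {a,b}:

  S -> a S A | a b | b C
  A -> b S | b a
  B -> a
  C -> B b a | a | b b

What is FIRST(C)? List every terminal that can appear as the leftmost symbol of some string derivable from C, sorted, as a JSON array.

Compute FIRST by fixpoint:
iter 1:
  A via A→b S: +{b}
  B via B→a: +{a}
  C via C→B b a: +{a}
  C via C→b b: +{b}
  S via S→a S A: +{a}
  S via S→b C: +{b}
  FIRST(S)={a,b}  FIRST(A)={b}  FIRST(B)={a}  FIRST(C)={a,b}
iter 2: (no change)
  FIRST(S)={a,b}  FIRST(A)={b}  FIRST(B)={a}  FIRST(C)={a,b}

FIRST(C) = ["a", "b"]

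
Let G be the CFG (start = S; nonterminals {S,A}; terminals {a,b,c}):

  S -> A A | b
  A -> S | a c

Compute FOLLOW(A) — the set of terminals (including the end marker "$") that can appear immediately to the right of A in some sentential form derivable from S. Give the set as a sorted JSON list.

Compute FIRST by fixpoint:
pass 1:
  A via A→a c: +{a}
  S via S→A A: +{a}
  S via S→b: +{b}
  FIRST(S)={a,b}  FIRST(A)={a}
pass 2:
  A via A→S: +{b}
  FIRST(S)={a,b}  FIRST(A)={a,b}
pass 3: (stable)
  FIRST(S)={a,b}  FIRST(A)={a,b}

FOLLOW sets:
FOLLOW(S) := {$}
pass 1:
  S→A A: FOLLOW(A) ⊇ FIRST(A) = {a,b}; new: +{a,b}
  S→A A: FOLLOW(A) ⊇ FOLLOW(S) ⊇ {$}; new: +{$}
  FOLLOW(S)={$}  FOLLOW(A)={$,a,b}
pass 2:
  A→S: FOLLOW(S) ⊇ FOLLOW(A) ⊇ {$,a,b}; new: +{a,b}
  FOLLOW(S)={$,a,b}  FOLLOW(A)={$,a,b}
pass 3: (no change)
  FOLLOW(S)={$,a,b}  FOLLOW(A)={$,a,b}

FOLLOW(A) = ["$", "a", "b"]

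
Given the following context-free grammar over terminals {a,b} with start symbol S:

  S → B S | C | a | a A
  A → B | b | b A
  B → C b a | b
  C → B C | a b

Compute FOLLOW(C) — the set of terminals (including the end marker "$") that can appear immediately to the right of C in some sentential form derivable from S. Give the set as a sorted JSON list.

FIRST iteration:
iter 1:
  A via A→b: +{b}
  B via B→b: +{b}
  C via C→B C: +{b}
  C via C→a b: +{a}
  S via S→B S: +{b}
  S via S→C: +{a}
  FIRST[S]={a,b}  FIRST[A]={b}  FIRST[B]={b}  FIRST[C]={a,b}
iter 2:
  B via B→C b a: +{a}
  FIRST[S]={a,b}  FIRST[A]={b}  FIRST[B]={a,b}  FIRST[C]={a,b}
iter 3:
  A via A→B: +{a}
  FIRST[S]={a,b}  FIRST[A]={a,b}  FIRST[B]={a,b}  FIRST[C]={a,b}
iter 4: done
  FIRST[S]={a,b}  FIRST[A]={a,b}  FIRST[B]={a,b}  FIRST[C]={a,b}

Compute FOLLOW by fixpoint:
FOLLOW(S) := {$}
iter 1:
  B→C b a: FOLLOW(C) ⊇ FIRST(b) = {b}; new: +{b}
  C→B C: FOLLOW(B) ⊇ FIRST(C) = {a,b}; new: +{a,b}
  S→C: FOLLOW(C) ⊇ FOLLOW(S) ⊇ {$}; new: +{$}
  S→a A: FOLLOW(A) ⊇ FOLLOW(S) ⊇ {$}; new: +{$}
  S: {$}  A: {$}  B: {a,b}  C: {$,b}
iter 2:
  A→B: FOLLOW(B) ⊇ FOLLOW(A) ⊇ {$}; new: +{$}
  S: {$}  A: {$}  B: {$,a,b}  C: {$,b}
iter 3: — fixpoint
  S: {$}  A: {$}  B: {$,a,b}  C: {$,b}

FOLLOW(C) = ["$", "b"]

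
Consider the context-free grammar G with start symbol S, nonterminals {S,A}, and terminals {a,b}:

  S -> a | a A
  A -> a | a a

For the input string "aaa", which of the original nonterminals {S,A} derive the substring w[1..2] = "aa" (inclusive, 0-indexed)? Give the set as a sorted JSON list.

CNF form of G:
  S -> T0 A | a
  A -> T0 T0 | a
  T0 -> a

Fill CYK table bottom-up — only the sub-triangle for w[1..2]:
  [1..1]={A,S,T0}  "a"  orig:{A,S}
  [2..2]={A,S,T0}  "a"  orig:{A,S}
  [1..2]={A,S}  "aa"

Original NTs in T[1,2] deriving "aa": ["A", "S"]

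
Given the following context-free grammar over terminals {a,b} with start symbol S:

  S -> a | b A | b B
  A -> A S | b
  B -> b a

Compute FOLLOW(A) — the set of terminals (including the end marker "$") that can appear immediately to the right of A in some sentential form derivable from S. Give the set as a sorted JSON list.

Compute FIRST by fixpoint:
pass 1:
  A via A→b: +{b}
  B via B→b a: +{b}
  S via S→a: +{a}
  S via S→b A: +{b}
  FIRST(S)={a,b}  FIRST(A)={b}  FIRST(B)={b}
pass 2: (stable)
  FIRST(S)={a,b}  FIRST(A)={b}  FIRST(B)={b}

FOLLOW iteration:
FOLLOW(S) := {$}
pass 1:
  A→A S: FOLLOW(A) ⊇ FIRST(S) = {a,b}; new: +{a,b}
  A→A S: FOLLOW(S) ⊇ FOLLOW(A) ⊇ {a,b}; new: +{a,b}
  S→b A: FOLLOW(A) ⊇ FOLLOW(S) ⊇ {$,a,b}; new: +{$}
  S→b B: FOLLOW(B) ⊇ FOLLOW(S) ⊇ {$,a,b}; new: +{$,a,b}
  FOLLOW(S)={$,a,b}  FOLLOW(A)={$,a,b}  FOLLOW(B)={$,a,b}
pass 2: (no change)
  FOLLOW(S)={$,a,b}  FOLLOW(A)={$,a,b}  FOLLOW(B)={$,a,b}

FOLLOW(A) = ["$", "a", "b"]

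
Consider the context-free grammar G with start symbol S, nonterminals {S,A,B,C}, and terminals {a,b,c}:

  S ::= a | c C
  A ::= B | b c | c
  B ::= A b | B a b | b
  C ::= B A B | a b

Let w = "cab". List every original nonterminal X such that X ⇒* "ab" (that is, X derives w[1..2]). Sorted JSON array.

CNF form of G:
  S -> T2 C | a
  A -> A T0 | B X3 | T0 T2 | b | c
  B -> A T0 | B X4 | b
  C -> B X5 | T1 T0
  T0 -> b
  T1 -> a
  T2 -> c
  X3 -> T1 T0
  X4 -> T1 T0
  X5 -> A B

Fill CYK table bottom-up, restricted to cells inside w[1..2]:
  [1..1]={S,T1}  "a"  orig:{S}
  [2..2]={A,B,T0}  "b"  orig:{A,B}
  [1..2]={C,X3,X4}  "ab"  orig:{C}

Original NTs in T[1,2] deriving "ab": ["C"]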